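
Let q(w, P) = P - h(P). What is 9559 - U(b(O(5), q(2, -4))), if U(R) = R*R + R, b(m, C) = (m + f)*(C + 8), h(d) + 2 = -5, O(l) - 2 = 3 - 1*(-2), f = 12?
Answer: -34331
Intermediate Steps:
O(l) = 7 (O(l) = 2 + (3 - 1*(-2)) = 2 + (3 + 2) = 2 + 5 = 7)
h(d) = -7 (h(d) = -2 - 5 = -7)
q(w, P) = 7 + P (q(w, P) = P - 1*(-7) = P + 7 = 7 + P)
b(m, C) = (8 + C)*(12 + m) (b(m, C) = (m + 12)*(C + 8) = (12 + m)*(8 + C) = (8 + C)*(12 + m))
U(R) = R + R**2 (U(R) = R**2 + R = R + R**2)
9559 - U(b(O(5), q(2, -4))) = 9559 - (96 + 8*7 + 12*(7 - 4) + (7 - 4)*7)*(1 + (96 + 8*7 + 12*(7 - 4) + (7 - 4)*7)) = 9559 - (96 + 56 + 12*3 + 3*7)*(1 + (96 + 56 + 12*3 + 3*7)) = 9559 - (96 + 56 + 36 + 21)*(1 + (96 + 56 + 36 + 21)) = 9559 - 209*(1 + 209) = 9559 - 209*210 = 9559 - 1*43890 = 9559 - 43890 = -34331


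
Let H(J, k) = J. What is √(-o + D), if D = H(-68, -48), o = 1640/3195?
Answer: 2*I*√777095/213 ≈ 8.2773*I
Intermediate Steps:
o = 328/639 (o = 1640*(1/3195) = 328/639 ≈ 0.51330)
D = -68
√(-o + D) = √(-1*328/639 - 68) = √(-328/639 - 68) = √(-43780/639) = 2*I*√777095/213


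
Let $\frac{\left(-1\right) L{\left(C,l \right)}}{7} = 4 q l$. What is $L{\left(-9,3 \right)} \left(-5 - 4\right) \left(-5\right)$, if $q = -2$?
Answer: $7560$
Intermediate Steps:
$L{\left(C,l \right)} = 56 l$ ($L{\left(C,l \right)} = - 7 \cdot 4 \left(-2\right) l = - 7 \left(- 8 l\right) = 56 l$)
$L{\left(-9,3 \right)} \left(-5 - 4\right) \left(-5\right) = 56 \cdot 3 \left(-5 - 4\right) \left(-5\right) = 168 \left(\left(-9\right) \left(-5\right)\right) = 168 \cdot 45 = 7560$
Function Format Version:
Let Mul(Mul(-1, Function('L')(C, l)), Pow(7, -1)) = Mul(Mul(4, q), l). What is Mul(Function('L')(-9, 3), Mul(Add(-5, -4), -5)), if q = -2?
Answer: 7560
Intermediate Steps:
Function('L')(C, l) = Mul(56, l) (Function('L')(C, l) = Mul(-7, Mul(Mul(4, -2), l)) = Mul(-7, Mul(-8, l)) = Mul(56, l))
Mul(Function('L')(-9, 3), Mul(Add(-5, -4), -5)) = Mul(Mul(56, 3), Mul(Add(-5, -4), -5)) = Mul(168, Mul(-9, -5)) = Mul(168, 45) = 7560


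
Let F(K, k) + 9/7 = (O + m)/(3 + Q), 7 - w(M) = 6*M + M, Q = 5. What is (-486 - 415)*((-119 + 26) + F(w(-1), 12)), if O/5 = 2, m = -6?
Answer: 1183013/14 ≈ 84501.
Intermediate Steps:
w(M) = 7 - 7*M (w(M) = 7 - (6*M + M) = 7 - 7*M)
O = 10 (O = 5*2 = 10)
F(K, k) = -11/14 (F(K, k) = -9/7 + (10 - 6)/(3 + 5) = -9/7 + 4/8 = -9/7 + 4*(⅛) = -9/7 + ½ = -11/14)
(-486 - 415)*((-119 + 26) + F(w(-1), 12)) = (-486 - 415)*((-119 + 26) - 11/14) = -901*(-93 - 11/14) = -901*(-1313/14) = 1183013/14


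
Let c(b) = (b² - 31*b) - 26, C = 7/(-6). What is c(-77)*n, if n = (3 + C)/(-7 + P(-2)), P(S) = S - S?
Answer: -45595/21 ≈ -2171.2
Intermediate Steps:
P(S) = 0
C = -7/6 (C = 7*(-⅙) = -7/6 ≈ -1.1667)
c(b) = -26 + b² - 31*b
n = -11/42 (n = (3 - 7/6)/(-7 + 0) = (11/6)/(-7) = (11/6)*(-⅐) = -11/42 ≈ -0.26190)
c(-77)*n = (-26 + (-77)² - 31*(-77))*(-11/42) = (-26 + 5929 + 2387)*(-11/42) = 8290*(-11/42) = -45595/21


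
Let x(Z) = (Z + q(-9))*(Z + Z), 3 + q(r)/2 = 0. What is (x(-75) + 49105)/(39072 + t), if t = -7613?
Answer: 61255/31459 ≈ 1.9471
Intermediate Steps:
q(r) = -6 (q(r) = -6 + 2*0 = -6 + 0 = -6)
x(Z) = 2*Z*(-6 + Z) (x(Z) = (Z - 6)*(Z + Z) = (-6 + Z)*(2*Z) = 2*Z*(-6 + Z))
(x(-75) + 49105)/(39072 + t) = (2*(-75)*(-6 - 75) + 49105)/(39072 - 7613) = (2*(-75)*(-81) + 49105)/31459 = (12150 + 49105)*(1/31459) = 61255*(1/31459) = 61255/31459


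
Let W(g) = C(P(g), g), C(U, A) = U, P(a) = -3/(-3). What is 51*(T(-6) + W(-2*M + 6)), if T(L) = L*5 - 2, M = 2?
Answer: -1581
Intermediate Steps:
P(a) = 1 (P(a) = -3*(-1/3) = 1)
T(L) = -2 + 5*L (T(L) = 5*L - 2 = -2 + 5*L)
W(g) = 1
51*(T(-6) + W(-2*M + 6)) = 51*((-2 + 5*(-6)) + 1) = 51*((-2 - 30) + 1) = 51*(-32 + 1) = 51*(-31) = -1581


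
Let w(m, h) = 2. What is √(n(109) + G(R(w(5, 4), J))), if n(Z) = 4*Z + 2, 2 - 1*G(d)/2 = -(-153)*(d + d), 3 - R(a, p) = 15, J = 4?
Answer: √7786 ≈ 88.238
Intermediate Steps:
R(a, p) = -12 (R(a, p) = 3 - 1*15 = 3 - 15 = -12)
G(d) = 4 - 612*d (G(d) = 4 - (-2)*(-153*(d + d)) = 4 - (-2)*(-306*d) = 4 - 612*d)
n(Z) = 2 + 4*Z
√(n(109) + G(R(w(5, 4), J))) = √((2 + 4*109) + (4 - 612*(-12))) = √((2 + 436) + (4 + 7344)) = √(438 + 7348) = √7786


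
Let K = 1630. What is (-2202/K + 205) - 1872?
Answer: -1359706/815 ≈ -1668.4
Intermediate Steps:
(-2202/K + 205) - 1872 = (-2202/1630 + 205) - 1872 = (-2202*1/1630 + 205) - 1872 = (-1101/815 + 205) - 1872 = 165974/815 - 1872 = -1359706/815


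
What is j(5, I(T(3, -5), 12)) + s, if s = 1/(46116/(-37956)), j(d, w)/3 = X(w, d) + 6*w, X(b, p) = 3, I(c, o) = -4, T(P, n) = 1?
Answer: -245272/3843 ≈ -63.823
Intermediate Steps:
j(d, w) = 9 + 18*w (j(d, w) = 3*(3 + 6*w) = 9 + 18*w)
s = -3163/3843 (s = 1/(46116*(-1/37956)) = 1/(-3843/3163) = -3163/3843 ≈ -0.82306)
j(5, I(T(3, -5), 12)) + s = (9 + 18*(-4)) - 3163/3843 = (9 - 72) - 3163/3843 = -63 - 3163/3843 = -245272/3843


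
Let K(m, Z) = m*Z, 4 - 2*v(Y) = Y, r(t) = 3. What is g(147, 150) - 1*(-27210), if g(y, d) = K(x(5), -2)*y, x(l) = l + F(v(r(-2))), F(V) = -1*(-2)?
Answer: 25152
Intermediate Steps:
v(Y) = 2 - Y/2
F(V) = 2
x(l) = 2 + l (x(l) = l + 2 = 2 + l)
K(m, Z) = Z*m
g(y, d) = -14*y (g(y, d) = (-2*(2 + 5))*y = (-2*7)*y = -14*y)
g(147, 150) - 1*(-27210) = -14*147 - 1*(-27210) = -2058 + 27210 = 25152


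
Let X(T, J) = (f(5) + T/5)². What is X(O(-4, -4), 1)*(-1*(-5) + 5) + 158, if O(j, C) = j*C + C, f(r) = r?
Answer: 3528/5 ≈ 705.60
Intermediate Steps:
O(j, C) = C + C*j (O(j, C) = C*j + C = C + C*j)
X(T, J) = (5 + T/5)²
X(O(-4, -4), 1)*(-1*(-5) + 5) + 158 = ((25 - 4*(1 - 4))²/25)*(-1*(-5) + 5) + 158 = ((25 - 4*(-3))²/25)*(5 + 5) + 158 = ((25 + 12)²/25)*10 + 158 = ((1/25)*37²)*10 + 158 = ((1/25)*1369)*10 + 158 = (1369/25)*10 + 158 = 2738/5 + 158 = 3528/5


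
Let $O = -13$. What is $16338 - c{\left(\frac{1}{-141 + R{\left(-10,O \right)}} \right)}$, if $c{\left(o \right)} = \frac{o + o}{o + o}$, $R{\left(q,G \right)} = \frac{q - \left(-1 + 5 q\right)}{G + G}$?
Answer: $16337$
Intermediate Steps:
$R{\left(q,G \right)} = \frac{1 - 4 q}{2 G}$ ($R{\left(q,G \right)} = \frac{q - \left(-1 + 5 q\right)}{2 G} = \left(1 - 4 q\right) \frac{1}{2 G} = \frac{1 - 4 q}{2 G}$)
$c{\left(o \right)} = 1$ ($c{\left(o \right)} = \frac{2 o}{2 o} = 2 o \frac{1}{2 o} = 1$)
$16338 - c{\left(\frac{1}{-141 + R{\left(-10,O \right)}} \right)} = 16338 - 1 = 16337$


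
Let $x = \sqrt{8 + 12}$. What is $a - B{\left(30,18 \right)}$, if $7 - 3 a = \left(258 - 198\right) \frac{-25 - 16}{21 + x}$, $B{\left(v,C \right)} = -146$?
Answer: $\frac{239005}{1263} - \frac{1640 \sqrt{5}}{421} \approx 180.53$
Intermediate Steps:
$x = 2 \sqrt{5}$ ($x = \sqrt{20} = 2 \sqrt{5} \approx 4.4721$)
$a = \frac{7}{3} + \frac{820}{21 + 2 \sqrt{5}}$ ($a = \frac{7}{3} - \frac{\left(258 - 198\right) \frac{-25 - 16}{21 + 2 \sqrt{5}}}{3} = \frac{7}{3} - \frac{\left(258 - 198\right) \left(- \frac{41}{21 + 2 \sqrt{5}}\right)}{3} = \frac{7}{3} - \frac{60 \left(- \frac{41}{21 + 2 \sqrt{5}}\right)}{3} = \frac{7}{3} - \frac{\left(-2460\right) \frac{1}{21 + 2 \sqrt{5}}}{3} = \frac{7}{3} + \frac{820}{21 + 2 \sqrt{5}} \approx 34.525$)
$a - B{\left(30,18 \right)} = \left(\frac{54607}{1263} - \frac{1640 \sqrt{5}}{421}\right) - -146 = \left(\frac{54607}{1263} - \frac{1640 \sqrt{5}}{421}\right) + 146 = \frac{239005}{1263} - \frac{1640 \sqrt{5}}{421}$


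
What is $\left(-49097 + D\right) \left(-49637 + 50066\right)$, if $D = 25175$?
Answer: $-10262538$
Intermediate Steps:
$\left(-49097 + D\right) \left(-49637 + 50066\right) = \left(-49097 + 25175\right) \left(-49637 + 50066\right) = \left(-23922\right) 429 = -10262538$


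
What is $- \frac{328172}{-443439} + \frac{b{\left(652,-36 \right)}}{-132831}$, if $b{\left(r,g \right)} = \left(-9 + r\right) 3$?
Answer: $\frac{4748446789}{6544716201} \approx 0.72554$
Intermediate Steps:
$b{\left(r,g \right)} = -27 + 3 r$
$- \frac{328172}{-443439} + \frac{b{\left(652,-36 \right)}}{-132831} = - \frac{328172}{-443439} + \frac{-27 + 3 \cdot 652}{-132831} = \left(-328172\right) \left(- \frac{1}{443439}\right) + \left(-27 + 1956\right) \left(- \frac{1}{132831}\right) = \frac{328172}{443439} + 1929 \left(- \frac{1}{132831}\right) = \frac{328172}{443439} - \frac{643}{44277} = \frac{4748446789}{6544716201}$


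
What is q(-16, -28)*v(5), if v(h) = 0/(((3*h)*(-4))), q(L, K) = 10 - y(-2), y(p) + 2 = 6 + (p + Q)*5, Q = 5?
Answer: 0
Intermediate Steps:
y(p) = 29 + 5*p (y(p) = -2 + (6 + (p + 5)*5) = -2 + (6 + (5 + p)*5) = -2 + (6 + (25 + 5*p)) = -2 + (31 + 5*p) = 29 + 5*p)
q(L, K) = -9 (q(L, K) = 10 - (29 + 5*(-2)) = 10 - (29 - 10) = 10 - 1*19 = 10 - 19 = -9)
v(h) = 0 (v(h) = 0/((-12*h)) = 0*(-1/(12*h)) = 0)
q(-16, -28)*v(5) = -9*0 = 0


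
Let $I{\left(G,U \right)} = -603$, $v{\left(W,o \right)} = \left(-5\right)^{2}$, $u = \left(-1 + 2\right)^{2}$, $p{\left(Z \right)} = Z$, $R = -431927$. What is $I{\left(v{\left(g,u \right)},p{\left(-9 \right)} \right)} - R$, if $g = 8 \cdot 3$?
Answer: $431324$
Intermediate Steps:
$g = 24$
$u = 1$ ($u = 1^{2} = 1$)
$v{\left(W,o \right)} = 25$
$I{\left(v{\left(g,u \right)},p{\left(-9 \right)} \right)} - R = -603 - -431927 = -603 + 431927 = 431324$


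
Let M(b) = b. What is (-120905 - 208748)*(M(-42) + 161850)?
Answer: -53340492624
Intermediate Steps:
(-120905 - 208748)*(M(-42) + 161850) = (-120905 - 208748)*(-42 + 161850) = -329653*161808 = -53340492624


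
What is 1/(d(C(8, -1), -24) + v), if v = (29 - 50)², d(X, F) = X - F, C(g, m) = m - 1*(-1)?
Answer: 1/465 ≈ 0.0021505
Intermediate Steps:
C(g, m) = 1 + m (C(g, m) = m + 1 = 1 + m)
v = 441 (v = (-21)² = 441)
1/(d(C(8, -1), -24) + v) = 1/(((1 - 1) - 1*(-24)) + 441) = 1/((0 + 24) + 441) = 1/(24 + 441) = 1/465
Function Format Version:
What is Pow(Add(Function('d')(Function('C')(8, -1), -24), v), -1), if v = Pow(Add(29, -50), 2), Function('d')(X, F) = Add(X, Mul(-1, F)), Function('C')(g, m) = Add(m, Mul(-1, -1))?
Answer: Rational(1, 465) ≈ 0.0021505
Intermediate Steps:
Function('C')(g, m) = Add(1, m) (Function('C')(g, m) = Add(m, 1) = Add(1, m))
v = 441 (v = Pow(-21, 2) = 441)
Pow(Add(Function('d')(Function('C')(8, -1), -24), v), -1) = Pow(Add(Add(Add(1, -1), Mul(-1, -24)), 441), -1) = Pow(Add(Add(0, 24), 441), -1) = Pow(Add(24, 441), -1) = Pow(465, -1) = Rational(1, 465)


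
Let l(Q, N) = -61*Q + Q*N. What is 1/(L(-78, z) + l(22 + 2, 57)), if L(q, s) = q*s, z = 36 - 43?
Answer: 1/450 ≈ 0.0022222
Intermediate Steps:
z = -7
l(Q, N) = -61*Q + N*Q
1/(L(-78, z) + l(22 + 2, 57)) = 1/(-78*(-7) + (22 + 2)*(-61 + 57)) = 1/(546 + 24*(-4)) = 1/(546 - 96) = 1/450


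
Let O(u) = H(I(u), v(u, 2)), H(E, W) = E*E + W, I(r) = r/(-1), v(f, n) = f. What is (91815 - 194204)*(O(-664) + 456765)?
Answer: -91842625833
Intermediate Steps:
I(r) = -r (I(r) = r*(-1) = -r)
H(E, W) = W + E² (H(E, W) = E² + W = W + E²)
O(u) = u + u² (O(u) = u + (-u)² = u + u²)
(91815 - 194204)*(O(-664) + 456765) = (91815 - 194204)*(-664*(1 - 664) + 456765) = -102389*(-664*(-663) + 456765) = -102389*(440232 + 456765) = -102389*896997 = -91842625833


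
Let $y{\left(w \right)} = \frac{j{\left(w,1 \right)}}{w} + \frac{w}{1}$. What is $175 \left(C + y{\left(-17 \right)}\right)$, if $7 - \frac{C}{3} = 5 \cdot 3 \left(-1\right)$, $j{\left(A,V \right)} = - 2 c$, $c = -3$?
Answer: $\frac{144725}{17} \approx 8513.2$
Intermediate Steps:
$j{\left(A,V \right)} = 6$ ($j{\left(A,V \right)} = \left(-2\right) \left(-3\right) = 6$)
$C = 66$ ($C = 21 - 3 \cdot 5 \cdot 3 \left(-1\right) = 21 - 3 \cdot 15 \left(-1\right) = 21 - -45 = 21 + 45 = 66$)
$y{\left(w \right)} = w + \frac{6}{w}$ ($y{\left(w \right)} = \frac{6}{w} + \frac{w}{1} = \frac{6}{w} + w 1 = \frac{6}{w} + w = w + \frac{6}{w}$)
$175 \left(C + y{\left(-17 \right)}\right) = 175 \left(66 - \left(17 - \frac{6}{-17}\right)\right) = 175 \left(66 + \left(-17 + 6 \left(- \frac{1}{17}\right)\right)\right) = 175 \left(66 - \frac{295}{17}\right) = 175 \cdot \frac{827}{17} = \frac{144725}{17}$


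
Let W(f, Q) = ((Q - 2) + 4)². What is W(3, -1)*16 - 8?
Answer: 8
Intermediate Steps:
W(f, Q) = (2 + Q)² (W(f, Q) = ((-2 + Q) + 4)² = (2 + Q)²)
W(3, -1)*16 - 8 = (2 - 1)²*16 - 8 = 1²*16 - 8 = 1*16 - 8 = 16 - 8 = 8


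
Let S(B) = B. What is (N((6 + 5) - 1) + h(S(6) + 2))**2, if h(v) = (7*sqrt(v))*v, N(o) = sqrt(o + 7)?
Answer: 25105 + 224*sqrt(34) ≈ 26411.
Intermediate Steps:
N(o) = sqrt(7 + o)
h(v) = 7*v**(3/2)
(N((6 + 5) - 1) + h(S(6) + 2))**2 = (sqrt(7 + ((6 + 5) - 1)) + 7*(6 + 2)**(3/2))**2 = (sqrt(7 + (11 - 1)) + 7*8**(3/2))**2 = (sqrt(7 + 10) + 7*(16*sqrt(2)))**2 = (sqrt(17) + 112*sqrt(2))**2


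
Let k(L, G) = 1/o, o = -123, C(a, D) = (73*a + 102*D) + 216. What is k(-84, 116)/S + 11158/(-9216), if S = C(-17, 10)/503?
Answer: -371087/944640 ≈ -0.39283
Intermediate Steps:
C(a, D) = 216 + 73*a + 102*D
k(L, G) = -1/123 (k(L, G) = 1/(-123) = -1/123)
S = -5/503 (S = (216 + 73*(-17) + 102*10)/503 = (216 - 1241 + 1020)*(1/503) = -5*1/503 = -5/503 ≈ -0.0099404)
k(-84, 116)/S + 11158/(-9216) = -1/(123*(-5/503)) + 11158/(-9216) = -1/123*(-503/5) + 11158*(-1/9216) = 503/615 - 5579/4608 = -371087/944640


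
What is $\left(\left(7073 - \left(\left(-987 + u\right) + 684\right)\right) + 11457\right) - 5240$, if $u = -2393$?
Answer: $15986$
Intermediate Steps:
$\left(\left(7073 - \left(\left(-987 + u\right) + 684\right)\right) + 11457\right) - 5240 = \left(\left(7073 - \left(\left(-987 - 2393\right) + 684\right)\right) + 11457\right) - 5240 = \left(\left(7073 - \left(-3380 + 684\right)\right) + 11457\right) - 5240 = \left(\left(7073 - -2696\right) + 11457\right) - 5240 = \left(\left(7073 + 2696\right) + 11457\right) - 5240 = \left(9769 + 11457\right) - 5240 = 21226 - 5240 = 15986$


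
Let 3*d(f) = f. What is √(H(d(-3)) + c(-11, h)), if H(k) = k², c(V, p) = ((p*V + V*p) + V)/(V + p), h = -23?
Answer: I*√15674/34 ≈ 3.6822*I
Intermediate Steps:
c(V, p) = (V + 2*V*p)/(V + p) (c(V, p) = ((V*p + V*p) + V)/(V + p) = (2*V*p + V)/(V + p) = (V + 2*V*p)/(V + p))
d(f) = f/3
√(H(d(-3)) + c(-11, h)) = √(((⅓)*(-3))² - 11*(1 + 2*(-23))/(-11 - 23)) = √((-1)² - 11*(1 - 46)/(-34)) = √(1 - 11*(-1/34)*(-45)) = √(1 - 495/34) = √(-461/34) = I*√15674/34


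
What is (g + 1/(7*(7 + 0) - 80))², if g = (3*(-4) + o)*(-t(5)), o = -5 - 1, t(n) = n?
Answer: 7778521/961 ≈ 8094.2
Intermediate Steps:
o = -6
g = 90 (g = (3*(-4) - 6)*(-1*5) = (-12 - 6)*(-5) = -18*(-5) = 90)
(g + 1/(7*(7 + 0) - 80))² = (90 + 1/(7*(7 + 0) - 80))² = (90 + 1/(7*7 - 80))² = (90 + 1/(49 - 80))² = (90 + 1/(-31))² = (90 - 1/31)² = (2789/31)² = 7778521/961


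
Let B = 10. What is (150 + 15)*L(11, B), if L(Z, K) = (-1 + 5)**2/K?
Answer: 264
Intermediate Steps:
L(Z, K) = 16/K (L(Z, K) = 4**2/K = 16/K)
(150 + 15)*L(11, B) = (150 + 15)*(16/10) = 165*(16*(1/10)) = 165*(8/5) = 264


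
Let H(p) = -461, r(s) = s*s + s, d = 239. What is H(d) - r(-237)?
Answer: -56393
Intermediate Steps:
r(s) = s + s² (r(s) = s² + s = s + s²)
H(d) - r(-237) = -461 - (-237)*(1 - 237) = -461 - (-237)*(-236) = -461 - 1*55932 = -461 - 55932 = -56393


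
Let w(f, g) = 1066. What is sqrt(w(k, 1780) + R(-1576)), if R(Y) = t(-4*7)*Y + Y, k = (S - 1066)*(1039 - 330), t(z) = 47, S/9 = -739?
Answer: I*sqrt(74582) ≈ 273.1*I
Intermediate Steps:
S = -6651 (S = 9*(-739) = -6651)
k = -5471353 (k = (-6651 - 1066)*(1039 - 330) = -7717*709 = -5471353)
R(Y) = 48*Y (R(Y) = 47*Y + Y = 48*Y)
sqrt(w(k, 1780) + R(-1576)) = sqrt(1066 + 48*(-1576)) = sqrt(1066 - 75648) = sqrt(-74582) = I*sqrt(74582)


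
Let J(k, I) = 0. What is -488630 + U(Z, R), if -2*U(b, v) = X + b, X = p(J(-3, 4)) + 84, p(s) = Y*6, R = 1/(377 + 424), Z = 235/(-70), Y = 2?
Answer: -13682937/28 ≈ -4.8868e+5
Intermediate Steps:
Z = -47/14 (Z = 235*(-1/70) = -47/14 ≈ -3.3571)
R = 1/801 ≈ 0.0012484
p(s) = 12 (p(s) = 2*6 = 12)
X = 96 (X = 12 + 84 = 96)
U(b, v) = -48 - b/2 (U(b, v) = -(96 + b)/2 = -48 - b/2)
-488630 + U(Z, R) = -488630 + (-48 - ½*(-47/14)) = -488630 + (-48 + 47/28) = -488630 - 1297/28 = -13682937/28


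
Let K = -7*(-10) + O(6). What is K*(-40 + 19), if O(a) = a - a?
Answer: -1470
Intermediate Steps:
O(a) = 0
K = 70 (K = -7*(-10) + 0 = 70 + 0 = 70)
K*(-40 + 19) = 70*(-40 + 19) = 70*(-21) = -1470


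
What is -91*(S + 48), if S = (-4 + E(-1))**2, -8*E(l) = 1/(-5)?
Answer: -9289371/1600 ≈ -5805.9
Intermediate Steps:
E(l) = 1/40 (E(l) = -1/8/(-5) = -1/8*(-1/5) = 1/40)
S = 25281/1600 (S = (-4 + 1/40)**2 = (-159/40)**2 = 25281/1600 ≈ 15.801)
-91*(S + 48) = -91*(25281/1600 + 48) = -91*102081/1600 = -9289371/1600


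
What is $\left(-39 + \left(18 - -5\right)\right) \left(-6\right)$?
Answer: $96$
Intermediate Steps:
$\left(-39 + \left(18 - -5\right)\right) \left(-6\right) = \left(-39 + \left(18 + 5\right)\right) \left(-6\right) = \left(-39 + 23\right) \left(-6\right) = \left(-16\right) \left(-6\right) = 96$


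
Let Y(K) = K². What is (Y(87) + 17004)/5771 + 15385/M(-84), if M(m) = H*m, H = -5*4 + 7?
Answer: 115620551/6301932 ≈ 18.347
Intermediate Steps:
H = -13 (H = -20 + 7 = -13)
M(m) = -13*m
(Y(87) + 17004)/5771 + 15385/M(-84) = (87² + 17004)/5771 + 15385/((-13*(-84))) = (7569 + 17004)*(1/5771) + 15385/1092 = 24573*(1/5771) + 15385*(1/1092) = 24573/5771 + 15385/1092 = 115620551/6301932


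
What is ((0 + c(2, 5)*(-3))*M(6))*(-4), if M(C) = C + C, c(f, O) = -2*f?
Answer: -576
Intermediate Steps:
M(C) = 2*C
((0 + c(2, 5)*(-3))*M(6))*(-4) = ((0 - 2*2*(-3))*(2*6))*(-4) = ((0 - 4*(-3))*12)*(-4) = ((0 + 12)*12)*(-4) = (12*12)*(-4) = 144*(-4) = -576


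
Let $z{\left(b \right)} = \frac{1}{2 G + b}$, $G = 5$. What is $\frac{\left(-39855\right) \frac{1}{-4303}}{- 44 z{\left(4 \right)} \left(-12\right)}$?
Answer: $\frac{92995}{378664} \approx 0.24559$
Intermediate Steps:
$z{\left(b \right)} = \frac{1}{10 + b}$ ($z{\left(b \right)} = \frac{1}{2 \cdot 5 + b} = \frac{1}{10 + b}$)
$\frac{\left(-39855\right) \frac{1}{-4303}}{- 44 z{\left(4 \right)} \left(-12\right)} = \frac{\left(-39855\right) \frac{1}{-4303}}{- \frac{44}{10 + 4} \left(-12\right)} = \frac{\left(-39855\right) \left(- \frac{1}{4303}\right)}{- \frac{44}{14} \left(-12\right)} = \frac{39855}{4303 \left(-44\right) \frac{1}{14} \left(-12\right)} = \frac{39855}{4303 \left(\left(- \frac{22}{7}\right) \left(-12\right)\right)} = \frac{39855}{4303 \cdot \frac{264}{7}} = \frac{39855}{4303} \cdot \frac{7}{264} = \frac{92995}{378664}$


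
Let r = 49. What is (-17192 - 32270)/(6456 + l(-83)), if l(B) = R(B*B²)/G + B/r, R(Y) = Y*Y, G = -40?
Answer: 96945520/16020065644641 ≈ 6.0515e-6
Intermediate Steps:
R(Y) = Y²
l(B) = -B⁶/40 + B/49 (l(B) = (B*B²)²/(-40) + B/49 = (B³)²*(-1/40) + B*(1/49) = B⁶*(-1/40) + B/49 = -B⁶/40 + B/49)
(-17192 - 32270)/(6456 + l(-83)) = (-17192 - 32270)/(6456 + (-1/40*(-83)⁶ + (1/49)*(-83))) = -49462/(6456 + (-1/40*326940373369 - 83/49)) = -49462/(6456 + (-326940373369/40 - 83/49)) = -49462/(6456 - 16020078298401/1960) = -49462/(-16020065644641/1960) = -49462*(-1960/16020065644641) = 96945520/16020065644641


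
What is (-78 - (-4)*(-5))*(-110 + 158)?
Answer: -4704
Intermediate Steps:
(-78 - (-4)*(-5))*(-110 + 158) = (-78 - 1*20)*48 = (-78 - 20)*48 = -98*48 = -4704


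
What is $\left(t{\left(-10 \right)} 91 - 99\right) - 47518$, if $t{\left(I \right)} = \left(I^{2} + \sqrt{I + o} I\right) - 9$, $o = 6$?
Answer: $-39336 - 1820 i \approx -39336.0 - 1820.0 i$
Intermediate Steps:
$t{\left(I \right)} = -9 + I^{2} + I \sqrt{6 + I}$ ($t{\left(I \right)} = \left(I^{2} + \sqrt{I + 6} I\right) - 9 = \left(I^{2} + \sqrt{6 + I} I\right) - 9 = \left(I^{2} + I \sqrt{6 + I}\right) - 9 = -9 + I^{2} + I \sqrt{6 + I}$)
$\left(t{\left(-10 \right)} 91 - 99\right) - 47518 = \left(\left(-9 + \left(-10\right)^{2} - 10 \sqrt{6 - 10}\right) 91 - 99\right) - 47518 = \left(\left(-9 + 100 - 10 \sqrt{-4}\right) 91 - 99\right) - 47518 = \left(\left(-9 + 100 - 10 \cdot 2 i\right) 91 - 99\right) - 47518 = \left(\left(-9 + 100 - 20 i\right) 91 - 99\right) - 47518 = \left(\left(91 - 20 i\right) 91 - 99\right) - 47518 = \left(\left(8281 - 1820 i\right) - 99\right) - 47518 = \left(8182 - 1820 i\right) - 47518 = -39336 - 1820 i$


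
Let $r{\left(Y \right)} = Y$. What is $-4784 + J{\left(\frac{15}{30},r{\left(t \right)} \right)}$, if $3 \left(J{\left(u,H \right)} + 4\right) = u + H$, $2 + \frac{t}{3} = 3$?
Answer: $- \frac{28721}{6} \approx -4786.8$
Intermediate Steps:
$t = 3$ ($t = -6 + 3 \cdot 3 = -6 + 9 = 3$)
$J{\left(u,H \right)} = -4 + \frac{H}{3} + \frac{u}{3}$ ($J{\left(u,H \right)} = -4 + \frac{u + H}{3} = -4 + \frac{H + u}{3} = -4 + \left(\frac{H}{3} + \frac{u}{3}\right) = -4 + \frac{H}{3} + \frac{u}{3}$)
$-4784 + J{\left(\frac{15}{30},r{\left(t \right)} \right)} = -4784 + \left(-4 + \frac{1}{3} \cdot 3 + \frac{15 \cdot \frac{1}{30}}{3}\right) = -4784 + \left(-4 + 1 + \frac{15 \cdot \frac{1}{30}}{3}\right) = -4784 + \left(-4 + 1 + \frac{1}{3} \cdot \frac{1}{2}\right) = -4784 + \left(-4 + 1 + \frac{1}{6}\right) = -4784 - \frac{17}{6} = - \frac{28721}{6}$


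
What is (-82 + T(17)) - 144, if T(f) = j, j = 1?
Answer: -225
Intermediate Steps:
T(f) = 1
(-82 + T(17)) - 144 = (-82 + 1) - 144 = -81 - 144 = -225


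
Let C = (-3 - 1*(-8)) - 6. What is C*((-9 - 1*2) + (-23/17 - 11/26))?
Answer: 5647/442 ≈ 12.776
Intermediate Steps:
C = -1 (C = (-3 + 8) - 6 = 5 - 6 = -1)
C*((-9 - 1*2) + (-23/17 - 11/26)) = -((-9 - 1*2) + (-23/17 - 11/26)) = -((-9 - 2) + (-23*1/17 - 11*1/26)) = -(-11 + (-23/17 - 11/26)) = -(-11 - 785/442) = -1*(-5647/442) = 5647/442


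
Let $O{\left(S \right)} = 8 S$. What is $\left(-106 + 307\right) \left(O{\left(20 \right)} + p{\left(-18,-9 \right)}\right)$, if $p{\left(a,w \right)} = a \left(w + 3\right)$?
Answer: $53868$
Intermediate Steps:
$p{\left(a,w \right)} = a \left(3 + w\right)$
$\left(-106 + 307\right) \left(O{\left(20 \right)} + p{\left(-18,-9 \right)}\right) = \left(-106 + 307\right) \left(8 \cdot 20 - 18 \left(3 - 9\right)\right) = 201 \left(160 - -108\right) = 201 \left(160 + 108\right) = 201 \cdot 268 = 53868$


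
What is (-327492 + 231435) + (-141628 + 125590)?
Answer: -112095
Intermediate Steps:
(-327492 + 231435) + (-141628 + 125590) = -96057 - 16038 = -112095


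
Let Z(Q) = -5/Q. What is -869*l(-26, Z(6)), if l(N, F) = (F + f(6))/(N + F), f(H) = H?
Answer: 26939/161 ≈ 167.32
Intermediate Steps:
l(N, F) = (6 + F)/(F + N) (l(N, F) = (F + 6)/(N + F) = (6 + F)/(F + N))
-869*l(-26, Z(6)) = -869*(6 - 5/6)/(-5/6 - 26) = -869*31/((-161/6)*6) = -(-5214)*31/(161*6) = -869*(-31/161) = 26939/161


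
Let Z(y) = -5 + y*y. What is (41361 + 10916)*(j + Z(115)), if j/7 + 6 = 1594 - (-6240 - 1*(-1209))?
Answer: 3113252181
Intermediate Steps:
j = 46333 (j = -42 + 7*(1594 - (-6240 - 1*(-1209))) = -42 + 7*(1594 - (-6240 + 1209)) = -42 + 7*(1594 - 1*(-5031)) = -42 + 7*(1594 + 5031) = -42 + 7*6625 = -42 + 46375 = 46333)
Z(y) = -5 + y**2
(41361 + 10916)*(j + Z(115)) = (41361 + 10916)*(46333 + (-5 + 115**2)) = 52277*(46333 + (-5 + 13225)) = 52277*(46333 + 13220) = 52277*59553 = 3113252181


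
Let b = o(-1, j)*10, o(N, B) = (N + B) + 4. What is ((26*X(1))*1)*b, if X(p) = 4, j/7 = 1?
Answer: 10400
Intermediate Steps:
j = 7 (j = 7*1 = 7)
o(N, B) = 4 + B + N (o(N, B) = (B + N) + 4 = 4 + B + N)
b = 100 (b = (4 + 7 - 1)*10 = 10*10 = 100)
((26*X(1))*1)*b = ((26*4)*1)*100 = (104*1)*100 = 104*100 = 10400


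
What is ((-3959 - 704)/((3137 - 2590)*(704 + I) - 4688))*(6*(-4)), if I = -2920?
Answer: -13989/152105 ≈ -0.091969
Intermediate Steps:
((-3959 - 704)/((3137 - 2590)*(704 + I) - 4688))*(6*(-4)) = ((-3959 - 704)/((3137 - 2590)*(704 - 2920) - 4688))*(6*(-4)) = -4663/(547*(-2216) - 4688)*(-24) = -4663/(-1212152 - 4688)*(-24) = -4663/(-1216840)*(-24) = -4663*(-1/1216840)*(-24) = (4663/1216840)*(-24) = -13989/152105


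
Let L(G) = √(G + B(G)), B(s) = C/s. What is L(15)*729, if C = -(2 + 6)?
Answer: 243*√3255/5 ≈ 2772.8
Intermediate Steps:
C = -8 (C = -1*8 = -8)
B(s) = -8/s
L(G) = √(G - 8/G)
L(15)*729 = √(15 - 8/15)*729 = √(217/15)*729 = (√3255/15)*729 = 243*√3255/5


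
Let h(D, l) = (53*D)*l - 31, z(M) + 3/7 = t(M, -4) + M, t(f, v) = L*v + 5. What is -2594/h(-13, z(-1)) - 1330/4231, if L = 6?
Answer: -103789399/207974805 ≈ -0.49905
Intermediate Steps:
t(f, v) = 5 + 6*v (t(f, v) = 6*v + 5 = 5 + 6*v)
z(M) = -136/7 + M (z(M) = -3/7 + ((5 + 6*(-4)) + M) = -3/7 + ((5 - 24) + M) = -3/7 + (-19 + M) = -136/7 + M)
h(D, l) = -31 + 53*D*l (h(D, l) = 53*D*l - 31 = -31 + 53*D*l)
-2594/h(-13, z(-1)) - 1330/4231 = -2594/(-31 + 53*(-13)*(-136/7 - 1)) - 1330/4231 = -2594/(-31 + 53*(-13)*(-143/7)) - 1330*1/4231 = -2594/(-31 + 98527/7) - 1330/4231 = -2594/98310/7 - 1330/4231 = -2594*7/98310 - 1330/4231 = -9079/49155 - 1330/4231 = -103789399/207974805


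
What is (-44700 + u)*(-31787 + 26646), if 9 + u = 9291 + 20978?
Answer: 74236040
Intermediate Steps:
u = 30260 (u = -9 + (9291 + 20978) = -9 + 30269 = 30260)
(-44700 + u)*(-31787 + 26646) = (-44700 + 30260)*(-31787 + 26646) = -14440*(-5141) = 74236040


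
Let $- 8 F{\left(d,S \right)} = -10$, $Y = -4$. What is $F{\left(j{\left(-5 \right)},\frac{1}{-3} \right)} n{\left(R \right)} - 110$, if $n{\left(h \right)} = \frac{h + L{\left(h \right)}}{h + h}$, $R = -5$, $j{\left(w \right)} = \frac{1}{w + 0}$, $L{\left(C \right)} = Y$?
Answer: $- \frac{871}{8} \approx -108.88$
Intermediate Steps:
$L{\left(C \right)} = -4$
$j{\left(w \right)} = \frac{1}{w}$
$F{\left(d,S \right)} = \frac{5}{4}$ ($F{\left(d,S \right)} = \left(- \frac{1}{8}\right) \left(-10\right) = \frac{5}{4}$)
$n{\left(h \right)} = \frac{-4 + h}{2 h}$ ($n{\left(h \right)} = \frac{h - 4}{h + h} = \frac{-4 + h}{2 h}$)
$F{\left(j{\left(-5 \right)},\frac{1}{-3} \right)} n{\left(R \right)} - 110 = \frac{5 \frac{-4 - 5}{2 \left(-5\right)}}{4} - 110 = \frac{5 \cdot \frac{1}{2} \left(- \frac{1}{5}\right) \left(-9\right)}{4} - 110 = \frac{5}{4} \cdot \frac{9}{10} - 110 = \frac{9}{8} - 110 = - \frac{871}{8}$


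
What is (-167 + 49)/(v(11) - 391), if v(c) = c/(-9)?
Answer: 531/1765 ≈ 0.30085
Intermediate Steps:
v(c) = -c/9 (v(c) = c*(-1/9) = -c/9)
(-167 + 49)/(v(11) - 391) = (-167 + 49)/(-1/9*11 - 391) = -118/(-11/9 - 391) = -118/(-3530/9) = -118*(-9/3530) = 531/1765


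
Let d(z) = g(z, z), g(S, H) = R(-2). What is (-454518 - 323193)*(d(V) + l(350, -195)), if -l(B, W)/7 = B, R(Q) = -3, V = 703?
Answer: 1907725083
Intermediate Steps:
g(S, H) = -3
l(B, W) = -7*B
d(z) = -3
(-454518 - 323193)*(d(V) + l(350, -195)) = (-454518 - 323193)*(-3 - 7*350) = -777711*(-3 - 2450) = -777711*(-2453) = 1907725083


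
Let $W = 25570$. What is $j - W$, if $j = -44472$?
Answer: $-70042$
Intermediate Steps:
$j - W = -44472 - 25570 = -70042$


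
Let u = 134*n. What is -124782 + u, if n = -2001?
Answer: -392916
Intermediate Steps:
u = -268134 (u = 134*(-2001) = -268134)
-124782 + u = -124782 - 268134 = -392916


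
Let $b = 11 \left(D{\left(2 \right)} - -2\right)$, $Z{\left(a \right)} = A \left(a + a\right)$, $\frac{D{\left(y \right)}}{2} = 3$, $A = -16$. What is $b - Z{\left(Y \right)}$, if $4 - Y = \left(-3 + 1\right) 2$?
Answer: $344$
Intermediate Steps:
$D{\left(y \right)} = 6$ ($D{\left(y \right)} = 2 \cdot 3 = 6$)
$Y = 8$ ($Y = 4 - \left(-3 + 1\right) 2 = 4 - \left(-2\right) 2 = 4 - -4 = 4 + 4 = 8$)
$Z{\left(a \right)} = - 32 a$ ($Z{\left(a \right)} = - 16 \left(a + a\right) = - 16 \cdot 2 a = - 32 a$)
$b = 88$ ($b = 11 \left(6 - -2\right) = 11 \left(6 + 2\right) = 11 \cdot 8 = 88$)
$b - Z{\left(Y \right)} = 88 - \left(-32\right) 8 = 88 - -256 = 88 + 256 = 344$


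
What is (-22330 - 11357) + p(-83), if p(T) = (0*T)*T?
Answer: -33687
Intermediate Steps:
p(T) = 0 (p(T) = 0*T = 0)
(-22330 - 11357) + p(-83) = (-22330 - 11357) + 0 = -33687 + 0 = -33687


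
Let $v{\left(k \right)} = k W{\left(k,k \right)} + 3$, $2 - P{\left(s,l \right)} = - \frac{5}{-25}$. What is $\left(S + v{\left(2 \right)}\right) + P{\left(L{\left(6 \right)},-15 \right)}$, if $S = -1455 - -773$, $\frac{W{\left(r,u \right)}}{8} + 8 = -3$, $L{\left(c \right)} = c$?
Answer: $- \frac{4266}{5} \approx -853.2$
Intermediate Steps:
$W{\left(r,u \right)} = -88$ ($W{\left(r,u \right)} = -64 + 8 \left(-3\right) = -64 - 24 = -88$)
$P{\left(s,l \right)} = \frac{9}{5}$ ($P{\left(s,l \right)} = 2 - - \frac{5}{-25} = 2 - \left(-5\right) \left(- \frac{1}{25}\right) = 2 - \frac{1}{5} = \frac{9}{5}$)
$S = -682$ ($S = -1455 + 773 = -682$)
$v{\left(k \right)} = 3 - 88 k$ ($v{\left(k \right)} = k \left(-88\right) + 3 = - 88 k + 3 = 3 - 88 k$)
$\left(S + v{\left(2 \right)}\right) + P{\left(L{\left(6 \right)},-15 \right)} = \left(-682 + \left(3 - 176\right)\right) + \frac{9}{5} = \left(-682 - 173\right) + \frac{9}{5} = -855 + \frac{9}{5} = - \frac{4266}{5}$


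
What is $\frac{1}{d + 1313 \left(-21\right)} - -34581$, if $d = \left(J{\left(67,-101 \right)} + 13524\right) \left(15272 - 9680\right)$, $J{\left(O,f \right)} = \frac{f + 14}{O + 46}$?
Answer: $\frac{295396409058944}{8542159251} \approx 34581.0$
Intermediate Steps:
$J{\left(O,f \right)} = \frac{14 + f}{46 + O}$
$d = \frac{8545275000}{113}$ ($d = \left(\frac{14 - 101}{46 + 67} + 13524\right) \left(15272 - 9680\right) = \left(\frac{1}{113} \left(-87\right) + 13524\right) 5592 = \left(- \frac{87}{113} + 13524\right) 5592 = \frac{1528125}{113} \cdot 5592 = \frac{8545275000}{113} \approx 7.5622 \cdot 10^{7}$)
$\frac{1}{d + 1313 \left(-21\right)} - -34581 = \frac{1}{\frac{8545275000}{113} + 1313 \left(-21\right)} - -34581 = \frac{1}{\frac{8545275000}{113} - 27573} + 34581 = \frac{1}{\frac{8542159251}{113}} + 34581 = \frac{113}{8542159251} + 34581 = \frac{295396409058944}{8542159251}$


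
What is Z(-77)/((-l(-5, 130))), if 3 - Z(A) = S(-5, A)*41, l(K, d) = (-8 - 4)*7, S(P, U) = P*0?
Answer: 1/28 ≈ 0.035714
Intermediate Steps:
S(P, U) = 0
l(K, d) = -84 (l(K, d) = -12*7 = -84)
Z(A) = 3 (Z(A) = 3 - 0*41 = 3 - 1*0 = 3 + 0 = 3)
Z(-77)/((-l(-5, 130))) = 3/((-1*(-84))) = 3/84 = 3*(1/84) = 1/28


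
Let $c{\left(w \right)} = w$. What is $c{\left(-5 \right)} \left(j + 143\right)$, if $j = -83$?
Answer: $-300$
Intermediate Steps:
$c{\left(-5 \right)} \left(j + 143\right) = - 5 \left(-83 + 143\right) = \left(-5\right) 60 = -300$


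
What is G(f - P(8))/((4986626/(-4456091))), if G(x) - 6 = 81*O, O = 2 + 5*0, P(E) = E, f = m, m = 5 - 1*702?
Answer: -374311644/2493313 ≈ -150.13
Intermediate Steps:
m = -697 (m = 5 - 702 = -697)
f = -697
O = 2 (O = 2 + 0 = 2)
G(x) = 168 (G(x) = 6 + 81*2 = 6 + 162 = 168)
G(f - P(8))/((4986626/(-4456091))) = 168/((4986626/(-4456091))) = 168/((4986626*(-1/4456091))) = 168/(-4986626/4456091) = 168*(-4456091/4986626) = -374311644/2493313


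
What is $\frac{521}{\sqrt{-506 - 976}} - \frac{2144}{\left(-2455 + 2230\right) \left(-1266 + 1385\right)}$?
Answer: $\frac{2144}{26775} - \frac{521 i \sqrt{1482}}{1482} \approx 0.080075 - 13.534 i$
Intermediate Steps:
$\frac{521}{\sqrt{-506 - 976}} - \frac{2144}{\left(-2455 + 2230\right) \left(-1266 + 1385\right)} = \frac{521}{\sqrt{-1482}} - \frac{2144}{\left(-225\right) 119} = \frac{521}{i \sqrt{1482}} - \frac{2144}{-26775} = 521 \left(- \frac{i \sqrt{1482}}{1482}\right) - - \frac{2144}{26775} = - \frac{521 i \sqrt{1482}}{1482} + \frac{2144}{26775} = \frac{2144}{26775} - \frac{521 i \sqrt{1482}}{1482}$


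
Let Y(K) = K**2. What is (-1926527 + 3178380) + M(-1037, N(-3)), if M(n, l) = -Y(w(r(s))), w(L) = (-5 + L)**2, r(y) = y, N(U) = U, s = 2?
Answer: 1251772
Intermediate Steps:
M(n, l) = -81 (M(n, l) = -((-5 + 2)**2)**2 = -((-3)**2)**2 = -1*9**2 = -1*81 = -81)
(-1926527 + 3178380) + M(-1037, N(-3)) = (-1926527 + 3178380) - 81 = 1251853 - 81 = 1251772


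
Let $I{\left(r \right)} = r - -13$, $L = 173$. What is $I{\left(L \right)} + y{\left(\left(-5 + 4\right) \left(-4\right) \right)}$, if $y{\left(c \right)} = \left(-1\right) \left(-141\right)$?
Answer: $327$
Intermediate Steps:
$I{\left(r \right)} = 13 + r$ ($I{\left(r \right)} = r + 13 = 13 + r$)
$y{\left(c \right)} = 141$
$I{\left(L \right)} + y{\left(\left(-5 + 4\right) \left(-4\right) \right)} = \left(13 + 173\right) + 141 = 186 + 141 = 327$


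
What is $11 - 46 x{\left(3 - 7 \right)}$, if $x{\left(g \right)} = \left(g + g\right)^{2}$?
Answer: $-2933$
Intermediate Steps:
$x{\left(g \right)} = 4 g^{2}$ ($x{\left(g \right)} = \left(2 g\right)^{2} = 4 g^{2}$)
$11 - 46 x{\left(3 - 7 \right)} = 11 - 46 \cdot 4 \left(3 - 7\right)^{2} = 11 - 46 \cdot 4 \left(-4\right)^{2} = 11 - 46 \cdot 4 \cdot 16 = 11 - 2944 = -2933$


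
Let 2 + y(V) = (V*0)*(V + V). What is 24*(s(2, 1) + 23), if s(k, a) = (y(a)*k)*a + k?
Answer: 504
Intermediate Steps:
y(V) = -2 (y(V) = -2 + (V*0)*(V + V) = -2 + 0*(2*V) = -2 + 0 = -2)
s(k, a) = k - 2*a*k (s(k, a) = (-2*k)*a + k = -2*a*k + k = k - 2*a*k)
24*(s(2, 1) + 23) = 24*(2*(1 - 2*1) + 23) = 24*(2*(1 - 2) + 23) = 24*(2*(-1) + 23) = 24*(-2 + 23) = 24*21 = 504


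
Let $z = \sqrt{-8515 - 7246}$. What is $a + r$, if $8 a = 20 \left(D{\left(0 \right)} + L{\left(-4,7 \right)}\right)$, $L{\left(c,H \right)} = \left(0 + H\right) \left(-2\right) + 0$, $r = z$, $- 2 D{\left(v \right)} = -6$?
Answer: $- \frac{55}{2} + i \sqrt{15761} \approx -27.5 + 125.54 i$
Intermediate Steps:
$D{\left(v \right)} = 3$ ($D{\left(v \right)} = \left(- \frac{1}{2}\right) \left(-6\right) = 3$)
$z = i \sqrt{15761}$ ($z = \sqrt{-15761} = i \sqrt{15761} \approx 125.54 i$)
$r = i \sqrt{15761} \approx 125.54 i$
$L{\left(c,H \right)} = - 2 H$ ($L{\left(c,H \right)} = H \left(-2\right) + 0 = - 2 H + 0 = - 2 H$)
$a = - \frac{55}{2}$ ($a = \frac{20 \left(3 - 14\right)}{8} = \frac{20 \left(-11\right)}{8} = \frac{1}{8} \left(-220\right) = - \frac{55}{2} \approx -27.5$)
$a + r = - \frac{55}{2} + i \sqrt{15761}$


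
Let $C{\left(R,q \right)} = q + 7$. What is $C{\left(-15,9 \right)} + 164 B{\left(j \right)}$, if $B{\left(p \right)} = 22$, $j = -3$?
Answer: $3624$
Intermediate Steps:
$C{\left(R,q \right)} = 7 + q$
$C{\left(-15,9 \right)} + 164 B{\left(j \right)} = \left(7 + 9\right) + 164 \cdot 22 = 16 + 3608 = 3624$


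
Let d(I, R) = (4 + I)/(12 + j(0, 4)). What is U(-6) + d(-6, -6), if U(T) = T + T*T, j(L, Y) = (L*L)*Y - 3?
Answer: 268/9 ≈ 29.778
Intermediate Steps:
j(L, Y) = -3 + Y*L² (j(L, Y) = L²*Y - 3 = Y*L² - 3 = -3 + Y*L²)
U(T) = T + T²
d(I, R) = 4/9 + I/9 (d(I, R) = (4 + I)/(12 + (-3 + 4*0²)) = (4 + I)/(12 + (-3 + 4*0)) = (4 + I)/(12 + (-3 + 0)) = (4 + I)/(12 - 3) = (4 + I)/9 = (4 + I)*(⅑) = 4/9 + I/9)
U(-6) + d(-6, -6) = -6*(1 - 6) + (4/9 + (⅑)*(-6)) = -6*(-5) + (4/9 - ⅔) = 30 - 2/9 = 268/9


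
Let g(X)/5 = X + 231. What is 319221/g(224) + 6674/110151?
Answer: 5025385103/35799075 ≈ 140.38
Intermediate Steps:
g(X) = 1155 + 5*X (g(X) = 5*(X + 231) = 5*(231 + X) = 1155 + 5*X)
319221/g(224) + 6674/110151 = 319221/(1155 + 5*224) + 6674/110151 = 319221/(1155 + 1120) + 6674*(1/110151) = 319221/2275 + 6674/110151 = 319221*(1/2275) + 6674/110151 = 45603/325 + 6674/110151 = 5025385103/35799075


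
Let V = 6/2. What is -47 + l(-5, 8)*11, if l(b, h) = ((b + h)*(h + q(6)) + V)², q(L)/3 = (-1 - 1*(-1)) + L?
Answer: 72124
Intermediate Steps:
V = 3 (V = 6*(½) = 3)
q(L) = 3*L (q(L) = 3*((-1 - 1*(-1)) + L) = 3*((-1 + 1) + L) = 3*(0 + L) = 3*L)
l(b, h) = (3 + (18 + h)*(b + h))² (l(b, h) = ((b + h)*(h + 3*6) + 3)² = ((b + h)*(h + 18) + 3)² = ((b + h)*(18 + h) + 3)² = ((18 + h)*(b + h) + 3)² = (3 + (18 + h)*(b + h))²)
-47 + l(-5, 8)*11 = -47 + (3 + 8² + 18*(-5) + 18*8 - 5*8)²*11 = -47 + (3 + 64 - 90 + 144 - 40)²*11 = -47 + 81²*11 = -47 + 6561*11 = -47 + 72171 = 72124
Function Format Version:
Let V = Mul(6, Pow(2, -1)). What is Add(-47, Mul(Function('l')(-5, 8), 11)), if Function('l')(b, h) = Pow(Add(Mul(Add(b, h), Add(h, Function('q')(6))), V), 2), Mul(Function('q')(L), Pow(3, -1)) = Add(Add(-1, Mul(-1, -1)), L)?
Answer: 72124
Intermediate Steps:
V = 3 (V = Mul(6, Rational(1, 2)) = 3)
Function('q')(L) = Mul(3, L) (Function('q')(L) = Mul(3, Add(Add(-1, Mul(-1, -1)), L)) = Mul(3, Add(Add(-1, 1), L)) = Mul(3, Add(0, L)) = Mul(3, L))
Function('l')(b, h) = Pow(Add(3, Mul(Add(18, h), Add(b, h))), 2) (Function('l')(b, h) = Pow(Add(Mul(Add(b, h), Add(h, Mul(3, 6))), 3), 2) = Pow(Add(Mul(Add(b, h), Add(h, 18)), 3), 2) = Pow(Add(Mul(Add(b, h), Add(18, h)), 3), 2) = Pow(Add(Mul(Add(18, h), Add(b, h)), 3), 2) = Pow(Add(3, Mul(Add(18, h), Add(b, h))), 2))
Add(-47, Mul(Function('l')(-5, 8), 11)) = Add(-47, Mul(Pow(Add(3, Pow(8, 2), Mul(18, -5), Mul(18, 8), Mul(-5, 8)), 2), 11)) = Add(-47, Mul(Pow(Add(3, 64, -90, 144, -40), 2), 11)) = Add(-47, Mul(Pow(81, 2), 11)) = Add(-47, Mul(6561, 11)) = Add(-47, 72171) = 72124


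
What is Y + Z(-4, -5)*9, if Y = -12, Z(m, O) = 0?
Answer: -12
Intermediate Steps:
Y + Z(-4, -5)*9 = -12 + 0*9 = -12 + 0 = -12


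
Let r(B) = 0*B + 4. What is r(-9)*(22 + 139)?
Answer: 644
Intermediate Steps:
r(B) = 4 (r(B) = 0 + 4 = 4)
r(-9)*(22 + 139) = 4*(22 + 139) = 4*161 = 644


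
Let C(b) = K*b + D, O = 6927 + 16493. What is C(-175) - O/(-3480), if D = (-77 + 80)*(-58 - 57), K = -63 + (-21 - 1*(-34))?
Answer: 1463641/174 ≈ 8411.7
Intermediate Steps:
K = -50 (K = -63 + (-21 + 34) = -63 + 13 = -50)
D = -345 (D = 3*(-115) = -345)
O = 23420
C(b) = -345 - 50*b (C(b) = -50*b - 345 = -345 - 50*b)
C(-175) - O/(-3480) = (-345 - 50*(-175)) - 23420/(-3480) = (-345 + 8750) - 23420*(-1)/3480 = 8405 - 1*(-1171/174) = 8405 + 1171/174 = 1463641/174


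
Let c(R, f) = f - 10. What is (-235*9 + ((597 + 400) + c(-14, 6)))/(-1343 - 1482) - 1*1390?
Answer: -3925628/2825 ≈ -1389.6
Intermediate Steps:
c(R, f) = -10 + f
(-235*9 + ((597 + 400) + c(-14, 6)))/(-1343 - 1482) - 1*1390 = (-235*9 + ((597 + 400) + (-10 + 6)))/(-1343 - 1482) - 1*1390 = (-2115 + (997 - 4))/(-2825) - 1390 = (-2115 + 993)*(-1/2825) - 1390 = -1122*(-1/2825) - 1390 = 1122/2825 - 1390 = -3925628/2825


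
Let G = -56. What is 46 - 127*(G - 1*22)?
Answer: 9952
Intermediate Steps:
46 - 127*(G - 1*22) = 46 - 127*(-56 - 1*22) = 46 - 127*(-56 - 22) = 46 - 127*(-78) = 46 + 9906 = 9952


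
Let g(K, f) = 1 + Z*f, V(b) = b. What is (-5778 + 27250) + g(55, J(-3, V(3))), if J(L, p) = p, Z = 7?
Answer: 21494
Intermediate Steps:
g(K, f) = 1 + 7*f
(-5778 + 27250) + g(55, J(-3, V(3))) = (-5778 + 27250) + (1 + 7*3) = 21472 + (1 + 21) = 21472 + 22 = 21494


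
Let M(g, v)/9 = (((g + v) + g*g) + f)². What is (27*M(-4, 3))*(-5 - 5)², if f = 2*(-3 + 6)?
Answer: 10716300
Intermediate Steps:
f = 6 (f = 2*3 = 6)
M(g, v) = 9*(6 + g + v + g²)² (M(g, v) = 9*(((g + v) + g*g) + 6)² = 9*(((g + v) + g²) + 6)² = 9*((g + v + g²) + 6)² = 9*(6 + g + v + g²)²)
(27*M(-4, 3))*(-5 - 5)² = (27*(9*(6 - 4 + 3 + (-4)²)²))*(-5 - 5)² = (27*(9*(6 - 4 + 3 + 16)²))*(-10)² = (27*(9*21²))*100 = (27*(9*441))*100 = (27*3969)*100 = 107163*100 = 10716300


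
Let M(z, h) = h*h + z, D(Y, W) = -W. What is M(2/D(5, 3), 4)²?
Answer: 2116/9 ≈ 235.11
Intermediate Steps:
M(z, h) = z + h² (M(z, h) = h² + z = z + h²)
M(2/D(5, 3), 4)² = (2/((-1*3)) + 4²)² = (2/(-3) + 16)² = (2*(-⅓) + 16)² = (-⅔ + 16)² = (46/3)² = 2116/9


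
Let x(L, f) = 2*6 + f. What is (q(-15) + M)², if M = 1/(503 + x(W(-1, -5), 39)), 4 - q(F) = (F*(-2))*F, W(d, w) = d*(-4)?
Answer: 63260801289/306916 ≈ 2.0612e+5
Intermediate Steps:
W(d, w) = -4*d
q(F) = 4 + 2*F² (q(F) = 4 - F*(-2)*F = 4 - (-2*F)*F = 4 - (-2)*F² = 4 + 2*F²)
x(L, f) = 12 + f
M = 1/554 (M = 1/(503 + (12 + 39)) = 1/(503 + 51) = 1/554 ≈ 0.0018051)
(q(-15) + M)² = ((4 + 2*(-15)²) + 1/554)² = ((4 + 2*225) + 1/554)² = ((4 + 450) + 1/554)² = (454 + 1/554)² = (251517/554)² = 63260801289/306916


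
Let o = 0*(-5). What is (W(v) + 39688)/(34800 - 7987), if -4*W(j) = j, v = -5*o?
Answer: 39688/26813 ≈ 1.4802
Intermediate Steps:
o = 0
v = 0 (v = -5*0 = 0)
W(j) = -j/4
(W(v) + 39688)/(34800 - 7987) = (-¼*0 + 39688)/(34800 - 7987) = (0 + 39688)/26813 = 39688*(1/26813) = 39688/26813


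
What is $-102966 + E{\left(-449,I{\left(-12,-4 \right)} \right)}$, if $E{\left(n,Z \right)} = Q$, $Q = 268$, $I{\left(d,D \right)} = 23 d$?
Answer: $-102698$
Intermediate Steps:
$E{\left(n,Z \right)} = 268$
$-102966 + E{\left(-449,I{\left(-12,-4 \right)} \right)} = -102966 + 268 = -102698$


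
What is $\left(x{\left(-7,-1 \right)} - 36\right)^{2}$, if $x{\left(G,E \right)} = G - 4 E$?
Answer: $1521$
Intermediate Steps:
$\left(x{\left(-7,-1 \right)} - 36\right)^{2} = \left(\left(-7 - -4\right) - 36\right)^{2} = \left(\left(-7 + 4\right) - 36\right)^{2} = \left(-3 - 36\right)^{2} = \left(-39\right)^{2} = 1521$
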